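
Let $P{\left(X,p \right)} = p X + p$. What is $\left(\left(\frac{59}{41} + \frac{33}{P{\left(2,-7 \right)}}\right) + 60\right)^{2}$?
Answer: $\frac{295221124}{82369} \approx 3584.1$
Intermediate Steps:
$P{\left(X,p \right)} = p + X p$ ($P{\left(X,p \right)} = X p + p = p + X p$)
$\left(\left(\frac{59}{41} + \frac{33}{P{\left(2,-7 \right)}}\right) + 60\right)^{2} = \left(\left(\frac{59}{41} + \frac{33}{\left(-7\right) \left(1 + 2\right)}\right) + 60\right)^{2} = \left(\left(59 \cdot \frac{1}{41} + \frac{33}{\left(-7\right) 3}\right) + 60\right)^{2} = \left(\left(\frac{59}{41} + \frac{33}{-21}\right) + 60\right)^{2} = \left(\left(\frac{59}{41} + 33 \left(- \frac{1}{21}\right)\right) + 60\right)^{2} = \left(\left(\frac{59}{41} - \frac{11}{7}\right) + 60\right)^{2} = \left(- \frac{38}{287} + 60\right)^{2} = \left(\frac{17182}{287}\right)^{2} = \frac{295221124}{82369}$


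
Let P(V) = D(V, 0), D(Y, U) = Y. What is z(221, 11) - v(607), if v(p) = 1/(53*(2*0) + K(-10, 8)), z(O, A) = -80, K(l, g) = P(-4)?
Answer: -319/4 ≈ -79.750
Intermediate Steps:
P(V) = V
K(l, g) = -4
v(p) = -¼ (v(p) = 1/(53*(2*0) - 4) = 1/(53*0 - 4) = 1/(0 - 4) = 1/(-4) = -¼)
z(221, 11) - v(607) = -80 - 1*(-¼) = -80 + ¼ = -319/4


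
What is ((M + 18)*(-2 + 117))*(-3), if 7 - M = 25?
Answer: 0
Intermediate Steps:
M = -18 (M = 7 - 1*25 = 7 - 25 = -18)
((M + 18)*(-2 + 117))*(-3) = ((-18 + 18)*(-2 + 117))*(-3) = (0*115)*(-3) = 0*(-3) = 0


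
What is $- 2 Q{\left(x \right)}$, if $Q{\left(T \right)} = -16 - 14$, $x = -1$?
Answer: $60$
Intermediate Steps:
$Q{\left(T \right)} = -30$
$- 2 Q{\left(x \right)} = \left(-2\right) \left(-30\right) = 60$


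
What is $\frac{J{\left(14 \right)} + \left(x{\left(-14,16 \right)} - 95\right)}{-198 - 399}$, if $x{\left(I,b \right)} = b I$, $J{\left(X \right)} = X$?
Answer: $\frac{305}{597} \approx 0.51089$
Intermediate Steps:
$x{\left(I,b \right)} = I b$
$\frac{J{\left(14 \right)} + \left(x{\left(-14,16 \right)} - 95\right)}{-198 - 399} = \frac{14 - 319}{-198 - 399} = \frac{14 - 319}{-597} = \left(14 - 319\right) \left(- \frac{1}{597}\right) = \left(-305\right) \left(- \frac{1}{597}\right) = \frac{305}{597}$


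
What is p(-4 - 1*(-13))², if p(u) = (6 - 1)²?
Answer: 625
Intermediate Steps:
p(u) = 25 (p(u) = 5² = 25)
p(-4 - 1*(-13))² = 25² = 625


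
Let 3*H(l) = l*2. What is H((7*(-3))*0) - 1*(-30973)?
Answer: 30973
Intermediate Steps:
H(l) = 2*l/3 (H(l) = (l*2)/3 = (2*l)/3 = 2*l/3)
H((7*(-3))*0) - 1*(-30973) = 2*((7*(-3))*0)/3 - 1*(-30973) = 2*(-21*0)/3 + 30973 = (⅔)*0 + 30973 = 0 + 30973 = 30973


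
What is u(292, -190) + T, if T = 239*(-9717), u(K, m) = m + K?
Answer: -2322261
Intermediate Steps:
u(K, m) = K + m
T = -2322363
u(292, -190) + T = (292 - 190) - 2322363 = 102 - 2322363 = -2322261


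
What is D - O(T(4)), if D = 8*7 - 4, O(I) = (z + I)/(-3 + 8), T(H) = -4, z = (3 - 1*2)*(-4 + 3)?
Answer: 53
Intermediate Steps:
z = -1 (z = (3 - 2)*(-1) = 1*(-1) = -1)
O(I) = -⅕ + I/5 (O(I) = (-1 + I)/(-3 + 8) = (-1 + I)/5 = (-1 + I)*(⅕) = -⅕ + I/5)
D = 52 (D = 56 - 4 = 52)
D - O(T(4)) = 52 - (-⅕ + (⅕)*(-4)) = 52 - (-⅕ - ⅘) = 52 - 1*(-1) = 52 + 1 = 53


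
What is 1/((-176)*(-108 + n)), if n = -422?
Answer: 1/93280 ≈ 1.0720e-5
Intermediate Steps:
1/((-176)*(-108 + n)) = 1/((-176)*(-108 - 422)) = -1/176/(-530) = -1/176*(-1/530) = 1/93280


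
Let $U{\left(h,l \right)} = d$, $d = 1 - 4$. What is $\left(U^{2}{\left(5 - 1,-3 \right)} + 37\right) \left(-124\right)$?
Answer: $-5704$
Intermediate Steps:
$d = -3$
$U{\left(h,l \right)} = -3$
$\left(U^{2}{\left(5 - 1,-3 \right)} + 37\right) \left(-124\right) = \left(\left(-3\right)^{2} + 37\right) \left(-124\right) = \left(9 + 37\right) \left(-124\right) = 46 \left(-124\right) = -5704$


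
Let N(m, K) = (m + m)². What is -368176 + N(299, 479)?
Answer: -10572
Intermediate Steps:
N(m, K) = 4*m² (N(m, K) = (2*m)² = 4*m²)
-368176 + N(299, 479) = -368176 + 4*299² = -368176 + 4*89401 = -368176 + 357604 = -10572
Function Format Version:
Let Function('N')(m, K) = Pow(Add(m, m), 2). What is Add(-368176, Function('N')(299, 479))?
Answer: -10572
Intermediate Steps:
Function('N')(m, K) = Mul(4, Pow(m, 2)) (Function('N')(m, K) = Pow(Mul(2, m), 2) = Mul(4, Pow(m, 2)))
Add(-368176, Function('N')(299, 479)) = Add(-368176, Mul(4, Pow(299, 2))) = Add(-368176, Mul(4, 89401)) = Add(-368176, 357604) = -10572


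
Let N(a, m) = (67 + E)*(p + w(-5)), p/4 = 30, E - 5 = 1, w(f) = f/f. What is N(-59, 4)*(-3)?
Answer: -26499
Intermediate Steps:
w(f) = 1
E = 6 (E = 5 + 1 = 6)
p = 120 (p = 4*30 = 120)
N(a, m) = 8833 (N(a, m) = (67 + 6)*(120 + 1) = 73*121 = 8833)
N(-59, 4)*(-3) = 8833*(-3) = -26499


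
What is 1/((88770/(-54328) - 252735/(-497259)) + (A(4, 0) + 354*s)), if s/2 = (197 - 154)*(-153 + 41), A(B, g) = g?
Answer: -643216356/2193193543184843 ≈ -2.9328e-7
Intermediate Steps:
s = -9632 (s = 2*((197 - 154)*(-153 + 41)) = 2*(43*(-112)) = 2*(-4816) = -9632)
1/((88770/(-54328) - 252735/(-497259)) + (A(4, 0) + 354*s)) = 1/((88770/(-54328) - 252735/(-497259)) + (0 + 354*(-9632))) = 1/((88770*(-1/54328) - 252735*(-1/497259)) + (0 - 3409728)) = 1/((-44385/27164 + 12035/23679) - 3409728) = 1/(-724073675/643216356 - 3409728) = 1/(-2193193543184843/643216356) = -643216356/2193193543184843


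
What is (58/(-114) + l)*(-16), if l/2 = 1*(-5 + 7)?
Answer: -3184/57 ≈ -55.860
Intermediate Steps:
l = 4 (l = 2*(1*(-5 + 7)) = 2*(1*2) = 2*2 = 4)
(58/(-114) + l)*(-16) = (58/(-114) + 4)*(-16) = (58*(-1/114) + 4)*(-16) = (-29/57 + 4)*(-16) = (199/57)*(-16) = -3184/57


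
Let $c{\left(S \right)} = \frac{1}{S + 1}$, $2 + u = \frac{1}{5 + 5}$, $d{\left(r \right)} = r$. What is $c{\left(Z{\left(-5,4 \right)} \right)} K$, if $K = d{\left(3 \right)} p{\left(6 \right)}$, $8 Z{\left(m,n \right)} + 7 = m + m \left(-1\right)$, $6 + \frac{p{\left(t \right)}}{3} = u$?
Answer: $- \frac{2844}{5} \approx -568.8$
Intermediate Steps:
$u = - \frac{19}{10}$ ($u = -2 + \frac{1}{5 + 5} = -2 + \frac{1}{10} = - \frac{19}{10} \approx -1.9$)
$p{\left(t \right)} = - \frac{237}{10}$ ($p{\left(t \right)} = -18 + 3 \left(- \frac{19}{10}\right) = -18 - \frac{57}{10} = - \frac{237}{10}$)
$Z{\left(m,n \right)} = - \frac{7}{8}$ ($Z{\left(m,n \right)} = - \frac{7}{8} + \frac{m + m \left(-1\right)}{8} = - \frac{7}{8} + \frac{m - m}{8} = - \frac{7}{8} + \frac{1}{8} \cdot 0 = - \frac{7}{8} + 0 = - \frac{7}{8}$)
$c{\left(S \right)} = \frac{1}{1 + S}$
$K = - \frac{711}{10}$ ($K = 3 \left(- \frac{237}{10}\right) = - \frac{711}{10} \approx -71.1$)
$c{\left(Z{\left(-5,4 \right)} \right)} K = \frac{1}{1 - \frac{7}{8}} \left(- \frac{711}{10}\right) = \frac{1}{\frac{1}{8}} \left(- \frac{711}{10}\right) = 8 \left(- \frac{711}{10}\right) = - \frac{2844}{5}$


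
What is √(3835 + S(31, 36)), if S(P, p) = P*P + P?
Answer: √4827 ≈ 69.477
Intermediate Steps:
S(P, p) = P + P² (S(P, p) = P² + P = P + P²)
√(3835 + S(31, 36)) = √(3835 + 31*(1 + 31)) = √(3835 + 31*32) = √(3835 + 992) = √4827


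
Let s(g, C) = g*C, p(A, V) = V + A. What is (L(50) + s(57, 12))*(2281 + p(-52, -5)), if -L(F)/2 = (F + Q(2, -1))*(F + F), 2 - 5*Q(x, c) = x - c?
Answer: -20629824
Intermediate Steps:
p(A, V) = A + V
s(g, C) = C*g
Q(x, c) = ⅖ - x/5 + c/5 (Q(x, c) = ⅖ - (x - c)/5 = ⅖ + (-x/5 + c/5) = ⅖ - x/5 + c/5)
L(F) = -4*F*(-⅕ + F) (L(F) = -2*(F + (⅖ - ⅕*2 + (⅕)*(-1)))*(F + F) = -2*(F + (⅖ - ⅖ - ⅕))*2*F = -2*(F - ⅕)*2*F = -2*(-⅕ + F)*2*F = -4*F*(-⅕ + F))
(L(50) + s(57, 12))*(2281 + p(-52, -5)) = ((⅘)*50*(1 - 5*50) + 12*57)*(2281 + (-52 - 5)) = ((⅘)*50*(1 - 250) + 684)*(2281 - 57) = ((⅘)*50*(-249) + 684)*2224 = (-9960 + 684)*2224 = -9276*2224 = -20629824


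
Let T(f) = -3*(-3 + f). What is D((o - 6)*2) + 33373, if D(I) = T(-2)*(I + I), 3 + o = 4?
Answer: 33073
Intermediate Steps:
o = 1 (o = -3 + 4 = 1)
T(f) = 9 - 3*f
D(I) = 30*I (D(I) = (9 - 3*(-2))*(I + I) = (9 + 6)*(2*I) = 15*(2*I) = 30*I)
D((o - 6)*2) + 33373 = 30*((1 - 6)*2) + 33373 = 30*(-5*2) + 33373 = 30*(-10) + 33373 = -300 + 33373 = 33073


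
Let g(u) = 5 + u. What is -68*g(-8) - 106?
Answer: 98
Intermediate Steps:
-68*g(-8) - 106 = -68*(5 - 8) - 106 = -68*(-3) - 106 = 204 - 106 = 98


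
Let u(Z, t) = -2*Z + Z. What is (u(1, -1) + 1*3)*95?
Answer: 190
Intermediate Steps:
u(Z, t) = -Z
(u(1, -1) + 1*3)*95 = (-1*1 + 1*3)*95 = (-1 + 3)*95 = 2*95 = 190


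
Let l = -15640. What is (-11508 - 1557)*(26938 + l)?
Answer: -147608370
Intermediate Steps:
(-11508 - 1557)*(26938 + l) = (-11508 - 1557)*(26938 - 15640) = -13065*11298 = -147608370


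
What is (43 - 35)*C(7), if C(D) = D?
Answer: 56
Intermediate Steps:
(43 - 35)*C(7) = (43 - 35)*7 = 8*7 = 56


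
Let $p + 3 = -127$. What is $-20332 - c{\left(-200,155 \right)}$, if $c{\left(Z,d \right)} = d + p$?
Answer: $-20357$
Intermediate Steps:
$p = -130$ ($p = -3 - 127 = -130$)
$c{\left(Z,d \right)} = -130 + d$ ($c{\left(Z,d \right)} = d - 130 = -130 + d$)
$-20332 - c{\left(-200,155 \right)} = -20332 - \left(-130 + 155\right) = -20332 - 25 = -20357$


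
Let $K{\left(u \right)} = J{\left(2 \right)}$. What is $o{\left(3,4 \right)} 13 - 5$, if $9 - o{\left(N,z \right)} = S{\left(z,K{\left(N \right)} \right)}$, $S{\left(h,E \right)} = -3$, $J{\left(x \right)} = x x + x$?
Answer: $151$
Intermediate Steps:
$J{\left(x \right)} = x + x^{2}$ ($J{\left(x \right)} = x^{2} + x = x + x^{2}$)
$K{\left(u \right)} = 6$ ($K{\left(u \right)} = 2 \left(1 + 2\right) = 2 \cdot 3 = 6$)
$o{\left(N,z \right)} = 12$ ($o{\left(N,z \right)} = 9 - -3 = 9 + 3 = 12$)
$o{\left(3,4 \right)} 13 - 5 = 12 \cdot 13 - 5 = 156 - 5 = 151$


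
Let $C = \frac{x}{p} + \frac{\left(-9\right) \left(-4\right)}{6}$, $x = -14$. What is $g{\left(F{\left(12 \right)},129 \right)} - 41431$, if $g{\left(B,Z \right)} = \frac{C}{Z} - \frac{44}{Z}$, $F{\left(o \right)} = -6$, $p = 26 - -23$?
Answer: $- \frac{37412461}{903} \approx -41431.0$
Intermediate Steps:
$p = 49$ ($p = 26 + 23 = 49$)
$C = \frac{40}{7}$ ($C = - \frac{14}{49} + \frac{\left(-9\right) \left(-4\right)}{6} = \left(-14\right) \frac{1}{49} + 36 \cdot \frac{1}{6} = - \frac{2}{7} + 6 = \frac{40}{7} \approx 5.7143$)
$g{\left(B,Z \right)} = - \frac{268}{7 Z}$ ($g{\left(B,Z \right)} = \frac{40}{7 Z} - \frac{44}{Z} = - \frac{268}{7 Z}$)
$g{\left(F{\left(12 \right)},129 \right)} - 41431 = - \frac{268}{7 \cdot 129} - 41431 = \left(- \frac{268}{7}\right) \frac{1}{129} - 41431 = - \frac{268}{903} - 41431 = - \frac{37412461}{903}$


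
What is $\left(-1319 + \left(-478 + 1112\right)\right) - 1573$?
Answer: $-2258$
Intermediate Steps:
$\left(-1319 + \left(-478 + 1112\right)\right) - 1573 = \left(-1319 + 634\right) - 1573 = -685 - 1573 = -2258$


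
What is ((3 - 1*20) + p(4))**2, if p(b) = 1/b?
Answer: 4489/16 ≈ 280.56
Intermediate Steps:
((3 - 1*20) + p(4))**2 = ((3 - 1*20) + 1/4)**2 = ((3 - 20) + 1/4)**2 = (-17 + 1/4)**2 = (-67/4)**2 = 4489/16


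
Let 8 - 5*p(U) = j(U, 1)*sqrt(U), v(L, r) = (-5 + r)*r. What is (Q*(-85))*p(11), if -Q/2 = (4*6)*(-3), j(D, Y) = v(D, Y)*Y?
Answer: -19584 - 9792*sqrt(11) ≈ -52060.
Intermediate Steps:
v(L, r) = r*(-5 + r)
j(D, Y) = Y**2*(-5 + Y) (j(D, Y) = (Y*(-5 + Y))*Y = Y**2*(-5 + Y))
p(U) = 8/5 + 4*sqrt(U)/5 (p(U) = 8/5 - 1**2*(-5 + 1)*sqrt(U)/5 = 8/5 - 1*(-4)*sqrt(U)/5 = 8/5 - (-4)*sqrt(U)/5 = 8/5 + 4*sqrt(U)/5)
Q = 144 (Q = -2*4*6*(-3) = -48*(-3) = -2*(-72) = 144)
(Q*(-85))*p(11) = (144*(-85))*(8/5 + 4*sqrt(11)/5) = -12240*(8/5 + 4*sqrt(11)/5) = -19584 - 9792*sqrt(11)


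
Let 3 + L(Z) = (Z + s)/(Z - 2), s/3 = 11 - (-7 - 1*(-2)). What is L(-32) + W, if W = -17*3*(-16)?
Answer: 13813/17 ≈ 812.53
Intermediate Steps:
s = 48 (s = 3*(11 - (-7 - 1*(-2))) = 3*(11 - (-7 + 2)) = 3*(11 - 1*(-5)) = 3*(11 + 5) = 3*16 = 48)
W = 816 (W = -51*(-16) = 816)
L(Z) = -3 + (48 + Z)/(-2 + Z) (L(Z) = -3 + (Z + 48)/(Z - 2) = -3 + (48 + Z)/(-2 + Z))
L(-32) + W = 2*(27 - 1*(-32))/(-2 - 32) + 816 = 2*(27 + 32)/(-34) + 816 = 2*(-1/34)*59 + 816 = -59/17 + 816 = 13813/17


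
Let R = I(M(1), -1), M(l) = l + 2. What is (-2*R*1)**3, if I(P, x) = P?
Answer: -216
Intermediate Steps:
M(l) = 2 + l
R = 3 (R = 2 + 1 = 3)
(-2*R*1)**3 = (-2*3*1)**3 = (-6*1)**3 = (-6)**3 = -216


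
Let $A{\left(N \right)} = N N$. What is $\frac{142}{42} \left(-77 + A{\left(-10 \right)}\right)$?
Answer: $\frac{1633}{21} \approx 77.762$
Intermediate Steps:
$A{\left(N \right)} = N^{2}$
$\frac{142}{42} \left(-77 + A{\left(-10 \right)}\right) = \frac{142}{42} \left(-77 + \left(-10\right)^{2}\right) = 142 \cdot \frac{1}{42} \left(-77 + 100\right) = \frac{71}{21} \cdot 23 = \frac{1633}{21}$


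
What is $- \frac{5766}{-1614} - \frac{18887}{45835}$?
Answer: $\frac{38966832}{12329615} \approx 3.1604$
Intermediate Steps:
$- \frac{5766}{-1614} - \frac{18887}{45835} = \left(-5766\right) \left(- \frac{1}{1614}\right) - \frac{18887}{45835} = \frac{961}{269} - \frac{18887}{45835} = \frac{38966832}{12329615}$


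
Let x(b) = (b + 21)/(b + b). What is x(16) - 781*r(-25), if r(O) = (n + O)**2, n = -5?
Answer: -22492763/32 ≈ -7.0290e+5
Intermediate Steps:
x(b) = (21 + b)/(2*b) (x(b) = (21 + b)/((2*b)) = (21 + b)*(1/(2*b)) = (21 + b)/(2*b))
r(O) = (-5 + O)**2
x(16) - 781*r(-25) = (1/2)*(21 + 16)/16 - 781*(-5 - 25)**2 = (1/2)*(1/16)*37 - 781*(-30)**2 = 37/32 - 781*900 = 37/32 - 702900 = -22492763/32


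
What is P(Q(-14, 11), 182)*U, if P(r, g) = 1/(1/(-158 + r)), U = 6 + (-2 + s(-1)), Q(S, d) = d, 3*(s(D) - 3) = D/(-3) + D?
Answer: -2989/3 ≈ -996.33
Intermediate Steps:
s(D) = 3 + 2*D/9 (s(D) = 3 + (D/(-3) + D)/3 = 3 + (D*(-⅓) + D)/3 = 3 + (-D/3 + D)/3 = 3 + (2*D/3)/3 = 3 + 2*D/9)
U = 61/9 (U = 6 + (-2 + (3 + (2/9)*(-1))) = 6 + (-2 + (3 - 2/9)) = 6 + (-2 + 25/9) = 6 + 7/9 = 61/9 ≈ 6.7778)
P(r, g) = -158 + r
P(Q(-14, 11), 182)*U = (-158 + 11)*(61/9) = -147*61/9 = -2989/3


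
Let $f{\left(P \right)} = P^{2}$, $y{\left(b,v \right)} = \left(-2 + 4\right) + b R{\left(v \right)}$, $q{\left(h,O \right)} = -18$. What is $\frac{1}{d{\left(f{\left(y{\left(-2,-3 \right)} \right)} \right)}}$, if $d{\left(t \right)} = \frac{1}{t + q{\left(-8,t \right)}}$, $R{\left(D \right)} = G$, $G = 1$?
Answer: $-18$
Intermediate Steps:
$R{\left(D \right)} = 1$
$y{\left(b,v \right)} = 2 + b$ ($y{\left(b,v \right)} = \left(-2 + 4\right) + b 1 = 2 + b$)
$d{\left(t \right)} = \frac{1}{-18 + t}$ ($d{\left(t \right)} = \frac{1}{t - 18} = \frac{1}{-18 + t}$)
$\frac{1}{d{\left(f{\left(y{\left(-2,-3 \right)} \right)} \right)}} = \frac{1}{\frac{1}{-18 + \left(2 - 2\right)^{2}}} = \frac{1}{\frac{1}{-18 + 0^{2}}} = \frac{1}{\frac{1}{-18 + 0}} = \frac{1}{\frac{1}{-18}} = \frac{1}{- \frac{1}{18}} = -18$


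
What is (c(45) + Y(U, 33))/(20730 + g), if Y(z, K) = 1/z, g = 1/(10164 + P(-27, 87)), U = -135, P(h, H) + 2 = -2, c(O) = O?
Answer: 12342368/5686653627 ≈ 0.0021704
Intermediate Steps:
P(h, H) = -4 (P(h, H) = -2 - 2 = -4)
g = 1/10160 (g = 1/(10164 - 4) = 1/10160 ≈ 9.8425e-5)
(c(45) + Y(U, 33))/(20730 + g) = (45 + 1/(-135))/(20730 + 1/10160) = (45 - 1/135)/(210616801/10160) = (6074/135)*(10160/210616801) = 12342368/5686653627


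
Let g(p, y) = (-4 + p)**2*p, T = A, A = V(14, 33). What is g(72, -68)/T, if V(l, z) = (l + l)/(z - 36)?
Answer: -249696/7 ≈ -35671.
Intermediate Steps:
V(l, z) = 2*l/(-36 + z) (V(l, z) = (2*l)/(-36 + z) = 2*l/(-36 + z))
A = -28/3 (A = 2*14/(-36 + 33) = 2*14/(-3) = 2*14*(-1/3) = -28/3 ≈ -9.3333)
T = -28/3 ≈ -9.3333
g(p, y) = p*(-4 + p)**2
g(72, -68)/T = (72*(-4 + 72)**2)/(-28/3) = (72*68**2)*(-3/28) = (72*4624)*(-3/28) = 332928*(-3/28) = -249696/7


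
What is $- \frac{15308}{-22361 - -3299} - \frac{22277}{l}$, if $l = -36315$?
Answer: $\frac{18158411}{12819195} \approx 1.4165$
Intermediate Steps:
$- \frac{15308}{-22361 - -3299} - \frac{22277}{l} = - \frac{15308}{-22361 - -3299} - \frac{22277}{-36315} = - \frac{15308}{-22361 + 3299} - - \frac{22277}{36315} = - \frac{15308}{-19062} + \frac{22277}{36315} = \left(-15308\right) \left(- \frac{1}{19062}\right) + \frac{22277}{36315} = \frac{7654}{9531} + \frac{22277}{36315} = \frac{18158411}{12819195}$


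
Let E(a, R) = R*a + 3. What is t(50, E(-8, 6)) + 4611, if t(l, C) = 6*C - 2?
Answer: 4339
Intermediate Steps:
E(a, R) = 3 + R*a
t(l, C) = -2 + 6*C
t(50, E(-8, 6)) + 4611 = (-2 + 6*(3 + 6*(-8))) + 4611 = (-2 + 6*(3 - 48)) + 4611 = (-2 + 6*(-45)) + 4611 = (-2 - 270) + 4611 = -272 + 4611 = 4339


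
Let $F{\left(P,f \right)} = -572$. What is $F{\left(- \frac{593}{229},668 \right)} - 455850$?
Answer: $-456422$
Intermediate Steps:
$F{\left(- \frac{593}{229},668 \right)} - 455850 = -572 - 455850 = -456422$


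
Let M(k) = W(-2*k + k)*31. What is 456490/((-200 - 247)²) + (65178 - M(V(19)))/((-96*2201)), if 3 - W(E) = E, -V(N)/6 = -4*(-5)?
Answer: 27568884265/14072947488 ≈ 1.9590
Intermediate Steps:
V(N) = -120 (V(N) = -(-24)*(-5) = -6*20 = -120)
W(E) = 3 - E
M(k) = 93 + 31*k (M(k) = (3 - (-2*k + k))*31 = (3 - (-1)*k)*31 = (3 + k)*31 = 93 + 31*k)
456490/((-200 - 247)²) + (65178 - M(V(19)))/((-96*2201)) = 456490/((-200 - 247)²) + (65178 - (93 + 31*(-120)))/((-96*2201)) = 456490/((-447)²) + (65178 - (93 - 3720))/(-211296) = 456490/199809 + (65178 - 1*(-3627))*(-1/211296) = 456490*(1/199809) + (65178 + 3627)*(-1/211296) = 456490/199809 + 68805*(-1/211296) = 456490/199809 - 22935/70432 = 27568884265/14072947488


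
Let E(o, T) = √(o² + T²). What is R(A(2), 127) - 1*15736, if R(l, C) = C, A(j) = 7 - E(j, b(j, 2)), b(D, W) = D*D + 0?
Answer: -15609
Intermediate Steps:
b(D, W) = D² (b(D, W) = D² + 0 = D²)
E(o, T) = √(T² + o²)
A(j) = 7 - √(j² + j⁴) (A(j) = 7 - √((j²)² + j²) = 7 - √(j⁴ + j²) = 7 - √(j² + j⁴))
R(A(2), 127) - 1*15736 = 127 - 1*15736 = 127 - 15736 = -15609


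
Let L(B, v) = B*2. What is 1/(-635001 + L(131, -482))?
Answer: -1/634739 ≈ -1.5755e-6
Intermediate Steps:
L(B, v) = 2*B
1/(-635001 + L(131, -482)) = 1/(-635001 + 2*131) = 1/(-635001 + 262) = 1/(-634739) = -1/634739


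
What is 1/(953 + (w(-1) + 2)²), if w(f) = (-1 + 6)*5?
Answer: 1/1682 ≈ 0.00059453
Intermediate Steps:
w(f) = 25 (w(f) = 5*5 = 25)
1/(953 + (w(-1) + 2)²) = 1/(953 + (25 + 2)²) = 1/(953 + 27²) = 1/(953 + 729) = 1/1682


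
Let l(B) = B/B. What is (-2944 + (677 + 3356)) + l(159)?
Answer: 1090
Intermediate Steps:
l(B) = 1
(-2944 + (677 + 3356)) + l(159) = (-2944 + (677 + 3356)) + 1 = (-2944 + 4033) + 1 = 1089 + 1 = 1090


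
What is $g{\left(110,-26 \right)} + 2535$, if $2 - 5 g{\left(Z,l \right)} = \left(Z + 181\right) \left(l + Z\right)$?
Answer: $- \frac{11767}{5} \approx -2353.4$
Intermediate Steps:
$g{\left(Z,l \right)} = \frac{2}{5} - \frac{\left(181 + Z\right) \left(Z + l\right)}{5}$ ($g{\left(Z,l \right)} = \frac{2}{5} - \frac{\left(Z + 181\right) \left(l + Z\right)}{5} = \frac{2}{5} - \frac{\left(181 + Z\right) \left(Z + l\right)}{5}$)
$g{\left(110,-26 \right)} + 2535 = \left(\frac{2}{5} - 3982 - - \frac{4706}{5} - \frac{110^{2}}{5} - 22 \left(-26\right)\right) + 2535 = \left(\frac{2}{5} - 3982 + \frac{4706}{5} - 2420 + 572\right) + 2535 = - \frac{24442}{5} + 2535 = - \frac{11767}{5}$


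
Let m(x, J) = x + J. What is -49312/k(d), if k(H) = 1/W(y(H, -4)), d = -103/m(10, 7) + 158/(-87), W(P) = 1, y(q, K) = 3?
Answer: -49312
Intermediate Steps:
m(x, J) = J + x
d = -11647/1479 (d = -103/(7 + 10) + 158/(-87) = -103/17 + 158*(-1/87) = -103*1/17 - 158/87 = -103/17 - 158/87 = -11647/1479 ≈ -7.8749)
k(H) = 1 (k(H) = 1/1 = 1)
-49312/k(d) = -49312/1 = -49312*1 = -49312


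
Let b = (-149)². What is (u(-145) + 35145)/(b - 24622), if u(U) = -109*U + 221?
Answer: -17057/807 ≈ -21.136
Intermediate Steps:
u(U) = 221 - 109*U
b = 22201
(u(-145) + 35145)/(b - 24622) = ((221 - 109*(-145)) + 35145)/(22201 - 24622) = ((221 + 15805) + 35145)/(-2421) = (16026 + 35145)*(-1/2421) = 51171*(-1/2421) = -17057/807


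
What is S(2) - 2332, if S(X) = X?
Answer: -2330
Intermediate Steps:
S(2) - 2332 = 2 - 2332 = -2330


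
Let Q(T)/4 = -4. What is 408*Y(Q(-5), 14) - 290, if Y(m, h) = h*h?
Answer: 79678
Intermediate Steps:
Q(T) = -16 (Q(T) = 4*(-4) = -16)
Y(m, h) = h²
408*Y(Q(-5), 14) - 290 = 408*14² - 290 = 408*196 - 290 = 79968 - 290 = 79678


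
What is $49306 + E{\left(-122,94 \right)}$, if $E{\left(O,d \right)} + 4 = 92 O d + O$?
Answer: $-1005876$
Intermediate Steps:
$E{\left(O,d \right)} = -4 + O + 92 O d$ ($E{\left(O,d \right)} = -4 + \left(92 O d + O\right) = -4 + \left(O + 92 O d\right) = -4 + O + 92 O d$)
$49306 + E{\left(-122,94 \right)} = 49306 - \left(126 + 1055056\right) = 49306 - 1055182 = -1005876$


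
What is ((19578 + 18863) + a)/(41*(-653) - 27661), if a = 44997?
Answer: -41719/27217 ≈ -1.5328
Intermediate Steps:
((19578 + 18863) + a)/(41*(-653) - 27661) = ((19578 + 18863) + 44997)/(41*(-653) - 27661) = (38441 + 44997)/(-26773 - 27661) = 83438/(-54434) = 83438*(-1/54434) = -41719/27217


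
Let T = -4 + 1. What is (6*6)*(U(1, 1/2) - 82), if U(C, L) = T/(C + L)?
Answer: -3024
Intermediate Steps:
T = -3
U(C, L) = -3/(C + L)
(6*6)*(U(1, 1/2) - 82) = (6*6)*(-3/(1 + 1/2) - 82) = 36*(-3/(1 + ½) - 82) = 36*(-3/3/2 - 82) = 36*(-3*⅔ - 82) = 36*(-2 - 82) = 36*(-84) = -3024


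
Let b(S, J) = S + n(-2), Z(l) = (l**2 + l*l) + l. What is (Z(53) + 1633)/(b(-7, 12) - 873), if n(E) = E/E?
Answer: -7304/879 ≈ -8.3094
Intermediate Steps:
n(E) = 1
Z(l) = l + 2*l**2 (Z(l) = (l**2 + l**2) + l = 2*l**2 + l = l + 2*l**2)
b(S, J) = 1 + S (b(S, J) = S + 1 = 1 + S)
(Z(53) + 1633)/(b(-7, 12) - 873) = (53*(1 + 2*53) + 1633)/((1 - 7) - 873) = (53*(1 + 106) + 1633)/(-6 - 873) = (53*107 + 1633)/(-879) = (5671 + 1633)*(-1/879) = 7304*(-1/879) = -7304/879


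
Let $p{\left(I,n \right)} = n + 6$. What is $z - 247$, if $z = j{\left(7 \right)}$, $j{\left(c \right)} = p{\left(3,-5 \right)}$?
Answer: $-246$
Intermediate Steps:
$p{\left(I,n \right)} = 6 + n$
$j{\left(c \right)} = 1$ ($j{\left(c \right)} = 6 - 5 = 1$)
$z = 1$
$z - 247 = 1 - 247 = -246$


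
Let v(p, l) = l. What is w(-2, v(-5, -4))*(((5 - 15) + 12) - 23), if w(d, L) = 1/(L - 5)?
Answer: 7/3 ≈ 2.3333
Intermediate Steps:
w(d, L) = 1/(-5 + L)
w(-2, v(-5, -4))*(((5 - 15) + 12) - 23) = (((5 - 15) + 12) - 23)/(-5 - 4) = ((-10 + 12) - 23)/(-9) = -(2 - 23)/9 = -⅑*(-21) = 7/3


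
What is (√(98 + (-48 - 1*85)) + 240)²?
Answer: (240 + I*√35)² ≈ 57565.0 + 2839.7*I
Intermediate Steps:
(√(98 + (-48 - 1*85)) + 240)² = (√(98 + (-48 - 85)) + 240)² = (√(98 - 133) + 240)² = (√(-35) + 240)² = (I*√35 + 240)² = (240 + I*√35)²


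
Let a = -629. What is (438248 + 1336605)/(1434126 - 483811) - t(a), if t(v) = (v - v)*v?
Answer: 1774853/950315 ≈ 1.8676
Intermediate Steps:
t(v) = 0 (t(v) = 0*v = 0)
(438248 + 1336605)/(1434126 - 483811) - t(a) = (438248 + 1336605)/(1434126 - 483811) - 1*0 = 1774853/950315 + 0 = 1774853/950315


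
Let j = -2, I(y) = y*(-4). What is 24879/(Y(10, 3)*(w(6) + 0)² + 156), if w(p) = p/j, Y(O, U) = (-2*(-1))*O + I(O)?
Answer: -8293/8 ≈ -1036.6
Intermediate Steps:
I(y) = -4*y
Y(O, U) = -2*O (Y(O, U) = (-2*(-1))*O - 4*O = 2*O - 4*O = -2*O)
w(p) = -p/2 (w(p) = p/(-2) = p*(-½) = -p/2)
24879/(Y(10, 3)*(w(6) + 0)² + 156) = 24879/((-2*10)*(-½*6 + 0)² + 156) = 24879/(-20*(-3 + 0)² + 156) = 24879/(-20*(-3)² + 156) = 24879/(-20*9 + 156) = 24879/(-180 + 156) = 24879/(-24) = 24879*(-1/24) = -8293/8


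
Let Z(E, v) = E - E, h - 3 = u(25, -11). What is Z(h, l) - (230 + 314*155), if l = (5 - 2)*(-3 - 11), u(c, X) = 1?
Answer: -48900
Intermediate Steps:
h = 4 (h = 3 + 1 = 4)
l = -42 (l = 3*(-14) = -42)
Z(E, v) = 0
Z(h, l) - (230 + 314*155) = 0 - (230 + 314*155) = 0 - (230 + 48670) = 0 - 1*48900 = 0 - 48900 = -48900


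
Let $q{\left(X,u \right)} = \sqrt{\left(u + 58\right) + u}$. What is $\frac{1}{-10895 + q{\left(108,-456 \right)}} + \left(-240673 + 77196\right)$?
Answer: $- \frac{19405027084178}{118701879} - \frac{i \sqrt{854}}{118701879} \approx -1.6348 \cdot 10^{5} - 2.4619 \cdot 10^{-7} i$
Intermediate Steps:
$q{\left(X,u \right)} = \sqrt{58 + 2 u}$ ($q{\left(X,u \right)} = \sqrt{\left(58 + u\right) + u} = \sqrt{58 + 2 u}$)
$\frac{1}{-10895 + q{\left(108,-456 \right)}} + \left(-240673 + 77196\right) = \frac{1}{-10895 + \sqrt{58 + 2 \left(-456\right)}} + \left(-240673 + 77196\right) = \frac{1}{-10895 + \sqrt{58 - 912}} - 163477 = \frac{1}{-10895 + \sqrt{-854}} - 163477 = \frac{1}{-10895 + i \sqrt{854}} - 163477 = -163477 + \frac{1}{-10895 + i \sqrt{854}}$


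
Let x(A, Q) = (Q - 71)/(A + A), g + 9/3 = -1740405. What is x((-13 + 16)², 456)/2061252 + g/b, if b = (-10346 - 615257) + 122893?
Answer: 10762290669673/3108635978760 ≈ 3.4621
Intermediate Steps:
g = -1740408 (g = -3 - 1740405 = -1740408)
b = -502710 (b = -625603 + 122893 = -502710)
x(A, Q) = (-71 + Q)/(2*A) (x(A, Q) = (-71 + Q)/((2*A)) = (-71 + Q)*(1/(2*A)) = (-71 + Q)/(2*A))
x((-13 + 16)², 456)/2061252 + g/b = ((-71 + 456)/(2*((-13 + 16)²)))/2061252 - 1740408/(-502710) = ((½)*385/3²)*(1/2061252) - 1740408*(-1/502710) = ((½)*385/9)*(1/2061252) + 290068/83785 = ((½)*(⅑)*385)*(1/2061252) + 290068/83785 = (385/18)*(1/2061252) + 290068/83785 = 385/37102536 + 290068/83785 = 10762290669673/3108635978760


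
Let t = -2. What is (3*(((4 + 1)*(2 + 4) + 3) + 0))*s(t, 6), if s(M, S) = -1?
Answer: -99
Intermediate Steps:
(3*(((4 + 1)*(2 + 4) + 3) + 0))*s(t, 6) = (3*(((4 + 1)*(2 + 4) + 3) + 0))*(-1) = (3*((5*6 + 3) + 0))*(-1) = (3*((30 + 3) + 0))*(-1) = (3*(33 + 0))*(-1) = (3*33)*(-1) = 99*(-1) = -99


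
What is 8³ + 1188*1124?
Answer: 1335824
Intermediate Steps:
8³ + 1188*1124 = 512 + 1335312 = 1335824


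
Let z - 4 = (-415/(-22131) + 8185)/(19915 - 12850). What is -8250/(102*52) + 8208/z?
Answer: 113338657685783/71300320364 ≈ 1589.6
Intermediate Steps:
z = 161312942/31271103 (z = 4 + (-415/(-22131) + 8185)/(19915 - 12850) = 4 + (-415*(-1/22131) + 8185)/7065 = 4 + (415/22131 + 8185)*(1/7065) = 4 + (181142650/22131)*(1/7065) = 4 + 36228530/31271103 = 161312942/31271103 ≈ 5.1585)
-8250/(102*52) + 8208/z = -8250/(102*52) + 8208/(161312942/31271103) = -8250/5304 + 8208*(31271103/161312942) = -8250*1/5304 + 128336606712/80656471 = -1375/884 + 128336606712/80656471 = 113338657685783/71300320364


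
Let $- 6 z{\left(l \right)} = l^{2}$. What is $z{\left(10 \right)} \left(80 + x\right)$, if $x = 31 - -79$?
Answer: $- \frac{9500}{3} \approx -3166.7$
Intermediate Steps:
$x = 110$ ($x = 31 + 79 = 110$)
$z{\left(l \right)} = - \frac{l^{2}}{6}$
$z{\left(10 \right)} \left(80 + x\right) = - \frac{10^{2}}{6} \left(80 + 110\right) = \left(- \frac{1}{6}\right) 100 \cdot 190 = \left(- \frac{50}{3}\right) 190 = - \frac{9500}{3}$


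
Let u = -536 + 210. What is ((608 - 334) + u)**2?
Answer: 2704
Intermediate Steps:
u = -326
((608 - 334) + u)**2 = ((608 - 334) - 326)**2 = (274 - 326)**2 = (-52)**2 = 2704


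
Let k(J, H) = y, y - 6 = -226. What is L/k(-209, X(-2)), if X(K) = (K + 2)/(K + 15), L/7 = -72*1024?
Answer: 129024/55 ≈ 2345.9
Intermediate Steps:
y = -220 (y = 6 - 226 = -220)
L = -516096 (L = 7*(-72*1024) = 7*(-73728) = -516096)
X(K) = (2 + K)/(15 + K)
k(J, H) = -220
L/k(-209, X(-2)) = -516096/(-220) = -516096*(-1/220) = 129024/55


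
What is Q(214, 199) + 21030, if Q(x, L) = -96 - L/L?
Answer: 20933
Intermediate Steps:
Q(x, L) = -97 (Q(x, L) = -96 - 1*1 = -96 - 1 = -97)
Q(214, 199) + 21030 = -97 + 21030 = 20933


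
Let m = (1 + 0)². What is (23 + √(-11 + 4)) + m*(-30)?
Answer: -7 + I*√7 ≈ -7.0 + 2.6458*I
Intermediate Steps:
m = 1 (m = 1² = 1)
(23 + √(-11 + 4)) + m*(-30) = (23 + √(-11 + 4)) + 1*(-30) = (23 + √(-7)) - 30 = (23 + I*√7) - 30 = -7 + I*√7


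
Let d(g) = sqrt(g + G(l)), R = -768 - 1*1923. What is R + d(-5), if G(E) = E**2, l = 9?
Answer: -2691 + 2*sqrt(19) ≈ -2682.3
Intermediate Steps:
R = -2691 (R = -768 - 1923 = -2691)
d(g) = sqrt(81 + g) (d(g) = sqrt(g + 9**2) = sqrt(g + 81) = sqrt(81 + g))
R + d(-5) = -2691 + sqrt(81 - 5) = -2691 + sqrt(76) = -2691 + 2*sqrt(19)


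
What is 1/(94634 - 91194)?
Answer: 1/3440 ≈ 0.00029070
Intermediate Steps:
1/(94634 - 91194) = 1/3440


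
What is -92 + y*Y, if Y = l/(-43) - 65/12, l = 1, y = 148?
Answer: -115727/129 ≈ -897.11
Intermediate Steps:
Y = -2807/516 (Y = 1/(-43) - 65/12 = 1*(-1/43) - 65*1/12 = -1/43 - 65/12 = -2807/516 ≈ -5.4399)
-92 + y*Y = -92 + 148*(-2807/516) = -92 - 103859/129 = -115727/129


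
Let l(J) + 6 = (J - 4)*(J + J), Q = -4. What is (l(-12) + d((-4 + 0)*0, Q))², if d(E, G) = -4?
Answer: 139876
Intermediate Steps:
l(J) = -6 + 2*J*(-4 + J) (l(J) = -6 + (J - 4)*(J + J) = -6 + (-4 + J)*(2*J) = -6 + 2*J*(-4 + J))
(l(-12) + d((-4 + 0)*0, Q))² = ((-6 - 8*(-12) + 2*(-12)²) - 4)² = ((-6 + 96 + 2*144) - 4)² = ((-6 + 96 + 288) - 4)² = (378 - 4)² = 374² = 139876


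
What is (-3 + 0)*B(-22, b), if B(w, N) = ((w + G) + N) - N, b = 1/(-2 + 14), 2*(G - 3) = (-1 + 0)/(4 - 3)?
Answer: 117/2 ≈ 58.500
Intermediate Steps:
G = 5/2 (G = 3 + ((-1 + 0)/(4 - 3))/2 = 3 + (-1/1)/2 = 3 + (-1*1)/2 = 3 + (1/2)*(-1) = 3 - 1/2 = 5/2 ≈ 2.5000)
b = 1/12 ≈ 0.083333
B(w, N) = 5/2 + w (B(w, N) = ((w + 5/2) + N) - N = ((5/2 + w) + N) - N = (5/2 + N + w) - N = 5/2 + w)
(-3 + 0)*B(-22, b) = (-3 + 0)*(5/2 - 22) = -3*(-39/2) = 117/2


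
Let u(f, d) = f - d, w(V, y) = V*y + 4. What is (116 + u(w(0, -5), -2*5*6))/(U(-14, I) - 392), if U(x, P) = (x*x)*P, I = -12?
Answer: -45/686 ≈ -0.065598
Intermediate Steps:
U(x, P) = P*x² (U(x, P) = x²*P = P*x²)
w(V, y) = 4 + V*y
(116 + u(w(0, -5), -2*5*6))/(U(-14, I) - 392) = (116 + ((4 + 0*(-5)) - (-2*5)*6))/(-12*(-14)² - 392) = (116 + ((4 + 0) - (-10)*6))/(-12*196 - 392) = (116 + (4 - 1*(-60)))/(-2352 - 392) = (116 + (4 + 60))/(-2744) = (116 + 64)*(-1/2744) = 180*(-1/2744) = -45/686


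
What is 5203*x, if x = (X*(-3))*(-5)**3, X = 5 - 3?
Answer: 3902250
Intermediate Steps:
X = 2
x = 750 (x = (2*(-3))*(-5)**3 = -6*(-125) = 750)
5203*x = 5203*750 = 3902250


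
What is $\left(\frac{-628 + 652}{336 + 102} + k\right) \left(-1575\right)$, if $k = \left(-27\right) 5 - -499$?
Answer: $- \frac{41857200}{73} \approx -5.7339 \cdot 10^{5}$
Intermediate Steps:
$k = 364$ ($k = -135 + 499 = 364$)
$\left(\frac{-628 + 652}{336 + 102} + k\right) \left(-1575\right) = \left(\frac{-628 + 652}{336 + 102} + 364\right) \left(-1575\right) = \left(\frac{24}{438} + 364\right) \left(-1575\right) = \left(24 \cdot \frac{1}{438} + 364\right) \left(-1575\right) = \left(\frac{4}{73} + 364\right) \left(-1575\right) = \frac{26576}{73} \left(-1575\right) = - \frac{41857200}{73}$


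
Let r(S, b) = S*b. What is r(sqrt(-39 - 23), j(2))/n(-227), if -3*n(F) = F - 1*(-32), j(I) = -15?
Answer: -3*I*sqrt(62)/13 ≈ -1.8171*I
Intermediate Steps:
n(F) = -32/3 - F/3 (n(F) = -(F - 1*(-32))/3 = -(F + 32)/3 = -(32 + F)/3 = -32/3 - F/3)
r(sqrt(-39 - 23), j(2))/n(-227) = (sqrt(-39 - 23)*(-15))/(-32/3 - 1/3*(-227)) = (sqrt(-62)*(-15))/(-32/3 + 227/3) = ((I*sqrt(62))*(-15))/65 = -15*I*sqrt(62)*(1/65) = -3*I*sqrt(62)/13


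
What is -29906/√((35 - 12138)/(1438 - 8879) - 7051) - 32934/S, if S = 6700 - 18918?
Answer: 16467/6109 + 14953*I*√1991393373/1873371 ≈ 2.6955 + 356.19*I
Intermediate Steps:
S = -12218
-29906/√((35 - 12138)/(1438 - 8879) - 7051) - 32934/S = -29906/√((35 - 12138)/(1438 - 8879) - 7051) - 32934/(-12218) = -29906/√(-12103/(-7441) - 7051) - 32934*(-1/12218) = -29906/√(-12103*(-1/7441) - 7051) + 16467/6109 = -29906/√(1729/1063 - 7051) + 16467/6109 = -29906*(-I*√1991393373/3746742) + 16467/6109 = -(-14953)*I*√1991393373/1873371 + 16467/6109 = 14953*I*√1991393373/1873371 + 16467/6109 = 16467/6109 + 14953*I*√1991393373/1873371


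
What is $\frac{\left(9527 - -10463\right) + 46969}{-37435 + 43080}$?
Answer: $\frac{66959}{5645} \approx 11.862$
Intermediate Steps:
$\frac{\left(9527 - -10463\right) + 46969}{-37435 + 43080} = \frac{\left(9527 + 10463\right) + 46969}{5645} = \left(19990 + 46969\right) \frac{1}{5645} = 66959 \cdot \frac{1}{5645} = \frac{66959}{5645}$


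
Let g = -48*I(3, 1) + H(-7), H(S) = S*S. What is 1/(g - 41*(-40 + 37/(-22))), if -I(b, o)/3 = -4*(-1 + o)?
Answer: 22/38675 ≈ 0.00056884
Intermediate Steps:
I(b, o) = -12 + 12*o (I(b, o) = -(-12)*(-1 + o) = -3*(4 - 4*o) = -12 + 12*o)
H(S) = S²
g = 49 (g = -48*(-12 + 12*1) + (-7)² = -48*(-12 + 12) + 49 = -48*0 + 49 = 0 + 49 = 49)
1/(g - 41*(-40 + 37/(-22))) = 1/(49 - 41*(-40 + 37/(-22))) = 1/(49 - 41*(-40 + 37*(-1/22))) = 1/(49 - 41*(-40 - 37/22)) = 1/(49 - 41*(-917/22)) = 1/(49 + 37597/22) = 1/(38675/22) = 22/38675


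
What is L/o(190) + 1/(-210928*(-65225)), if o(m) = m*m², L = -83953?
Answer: -5775033983687/471823023946000 ≈ -0.012240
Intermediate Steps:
o(m) = m³
L/o(190) + 1/(-210928*(-65225)) = -83953/(190³) + 1/(-210928*(-65225)) = -83953/6859000 - 1/210928*(-1/65225) = -83953*1/6859000 + 1/13757778800 = -83953/6859000 + 1/13757778800 = -5775033983687/471823023946000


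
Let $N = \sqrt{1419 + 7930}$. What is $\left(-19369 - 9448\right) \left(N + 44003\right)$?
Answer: $-1268034451 - 28817 \sqrt{9349} \approx -1.2708 \cdot 10^{9}$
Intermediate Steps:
$N = \sqrt{9349} \approx 96.69$
$\left(-19369 - 9448\right) \left(N + 44003\right) = \left(-19369 - 9448\right) \left(\sqrt{9349} + 44003\right) = - 28817 \left(44003 + \sqrt{9349}\right) = -1268034451 - 28817 \sqrt{9349}$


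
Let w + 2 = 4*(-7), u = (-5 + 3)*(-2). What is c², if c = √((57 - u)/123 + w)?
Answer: -3637/123 ≈ -29.569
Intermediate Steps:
u = 4 (u = -2*(-2) = 4)
w = -30 (w = -2 + 4*(-7) = -2 - 28 = -30)
c = I*√447351/123 (c = √((57 - 1*4)/123 - 30) = √((57 - 4)*(1/123) - 30) = √(53*(1/123) - 30) = √(53/123 - 30) = √(-3637/123) = I*√447351/123 ≈ 5.4378*I)
c² = (I*√447351/123)² = -3637/123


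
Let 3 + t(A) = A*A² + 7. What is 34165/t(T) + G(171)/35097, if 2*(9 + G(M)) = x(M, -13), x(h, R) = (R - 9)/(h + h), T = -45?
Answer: -410369912479/1093741218054 ≈ -0.37520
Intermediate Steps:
t(A) = 4 + A³ (t(A) = -3 + (A*A² + 7) = -3 + (A³ + 7) = -3 + (7 + A³) = 4 + A³)
x(h, R) = (-9 + R)/(2*h) (x(h, R) = (-9 + R)/((2*h)) = (-9 + R)*(1/(2*h)) = (-9 + R)/(2*h))
G(M) = -9 - 11/(2*M) (G(M) = -9 + ((-9 - 13)/(2*M))/2 = -9 + ((½)*(-22)/M)/2 = -9 + (-11/M)/2 = -9 - 11/(2*M))
34165/t(T) + G(171)/35097 = 34165/(4 + (-45)³) + (-9 - 11/2/171)/35097 = 34165/(4 - 91125) + (-9 - 11/2*1/171)*(1/35097) = 34165/(-91121) + (-9 - 11/342)*(1/35097) = 34165*(-1/91121) - 3089/342*1/35097 = -34165/91121 - 3089/12003174 = -410369912479/1093741218054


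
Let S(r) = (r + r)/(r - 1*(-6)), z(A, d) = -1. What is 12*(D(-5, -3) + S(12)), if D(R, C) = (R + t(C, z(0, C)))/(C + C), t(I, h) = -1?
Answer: 28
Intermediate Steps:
D(R, C) = (-1 + R)/(2*C) (D(R, C) = (R - 1)/(C + C) = (-1 + R)/((2*C)) = (-1 + R)*(1/(2*C)) = (-1 + R)/(2*C))
S(r) = 2*r/(6 + r) (S(r) = (2*r)/(r + 6) = (2*r)/(6 + r) = 2*r/(6 + r))
12*(D(-5, -3) + S(12)) = 12*((½)*(-1 - 5)/(-3) + 2*12/(6 + 12)) = 12*((½)*(-⅓)*(-6) + 2*12/18) = 12*(1 + 2*12*(1/18)) = 12*(1 + 4/3) = 12*(7/3) = 28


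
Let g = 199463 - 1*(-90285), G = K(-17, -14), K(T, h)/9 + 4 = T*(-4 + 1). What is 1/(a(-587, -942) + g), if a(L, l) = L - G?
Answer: 1/288738 ≈ 3.4633e-6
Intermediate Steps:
K(T, h) = -36 - 27*T (K(T, h) = -36 + 9*(T*(-4 + 1)) = -36 + 9*(T*(-3)) = -36 + 9*(-3*T) = -36 - 27*T)
G = 423 (G = -36 - 27*(-17) = -36 + 459 = 423)
a(L, l) = -423 + L (a(L, l) = L - 1*423 = L - 423 = -423 + L)
g = 289748 (g = 199463 + 90285 = 289748)
1/(a(-587, -942) + g) = 1/((-423 - 587) + 289748) = 1/(-1010 + 289748) = 1/288738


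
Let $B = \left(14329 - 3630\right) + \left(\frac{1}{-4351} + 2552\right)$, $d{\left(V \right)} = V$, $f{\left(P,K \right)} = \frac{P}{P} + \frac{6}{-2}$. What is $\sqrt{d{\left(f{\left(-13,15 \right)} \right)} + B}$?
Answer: $\frac{\sqrt{250819477698}}{4351} \approx 115.1$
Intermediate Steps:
$f{\left(P,K \right)} = -2$ ($f{\left(P,K \right)} = 1 + 6 \left(- \frac{1}{2}\right) = 1 - 3 = -2$)
$B = \frac{57655100}{4351}$ ($B = 10699 + \left(- \frac{1}{4351} + 2552\right) = 10699 + \frac{11103751}{4351} = \frac{57655100}{4351} \approx 13251.0$)
$\sqrt{d{\left(f{\left(-13,15 \right)} \right)} + B} = \sqrt{-2 + \frac{57655100}{4351}} = \sqrt{\frac{57646398}{4351}} = \frac{\sqrt{250819477698}}{4351}$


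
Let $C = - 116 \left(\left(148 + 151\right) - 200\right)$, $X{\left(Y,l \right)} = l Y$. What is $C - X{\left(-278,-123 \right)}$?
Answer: $-45678$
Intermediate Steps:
$X{\left(Y,l \right)} = Y l$
$C = -11484$ ($C = - 116 \left(299 - 200\right) = \left(-116\right) 99 = -11484$)
$C - X{\left(-278,-123 \right)} = -11484 - \left(-278\right) \left(-123\right) = -11484 - 34194 = -45678$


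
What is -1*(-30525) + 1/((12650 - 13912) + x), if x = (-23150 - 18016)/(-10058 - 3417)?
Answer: 517834755625/16964284 ≈ 30525.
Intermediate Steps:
x = 41166/13475 (x = -41166/(-13475) = -41166*(-1/13475) = 41166/13475 ≈ 3.0550)
-1*(-30525) + 1/((12650 - 13912) + x) = -1*(-30525) + 1/((12650 - 13912) + 41166/13475) = 30525 + 1/(-1262 + 41166/13475) = 30525 + 1/(-16964284/13475) = 30525 - 13475/16964284 = 517834755625/16964284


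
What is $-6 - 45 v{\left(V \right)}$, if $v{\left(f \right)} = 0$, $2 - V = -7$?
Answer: $-6$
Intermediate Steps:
$V = 9$ ($V = 2 - -7 = 2 + 7 = 9$)
$-6 - 45 v{\left(V \right)} = -6 - 0 = -6 + 0 = -6$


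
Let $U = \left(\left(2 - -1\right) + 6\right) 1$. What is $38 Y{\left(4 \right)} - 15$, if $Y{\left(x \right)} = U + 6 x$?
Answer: $1239$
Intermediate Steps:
$U = 9$ ($U = \left(\left(2 + 1\right) + 6\right) 1 = \left(3 + 6\right) 1 = 9 \cdot 1 = 9$)
$Y{\left(x \right)} = 9 + 6 x$
$38 Y{\left(4 \right)} - 15 = 38 \left(9 + 6 \cdot 4\right) - 15 = 38 \left(9 + 24\right) - 15 = 38 \cdot 33 - 15 = 1254 - 15 = 1239$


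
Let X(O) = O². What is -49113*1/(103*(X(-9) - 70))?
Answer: -49113/1133 ≈ -43.348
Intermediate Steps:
-49113*1/(103*(X(-9) - 70)) = -49113*1/(103*((-9)² - 70)) = -49113*1/(103*(81 - 70)) = -49113/(103*11) = -49113/1133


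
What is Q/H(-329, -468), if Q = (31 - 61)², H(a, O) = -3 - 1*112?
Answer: -180/23 ≈ -7.8261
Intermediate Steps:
H(a, O) = -115 (H(a, O) = -3 - 112 = -115)
Q = 900 (Q = (-30)² = 900)
Q/H(-329, -468) = 900/(-115) = 900*(-1/115) = -180/23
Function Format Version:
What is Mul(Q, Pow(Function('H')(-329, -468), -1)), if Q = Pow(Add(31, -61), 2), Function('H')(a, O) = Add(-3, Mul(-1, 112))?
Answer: Rational(-180, 23) ≈ -7.8261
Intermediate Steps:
Function('H')(a, O) = -115 (Function('H')(a, O) = Add(-3, -112) = -115)
Q = 900 (Q = Pow(-30, 2) = 900)
Mul(Q, Pow(Function('H')(-329, -468), -1)) = Mul(900, Pow(-115, -1)) = Mul(900, Rational(-1, 115)) = Rational(-180, 23)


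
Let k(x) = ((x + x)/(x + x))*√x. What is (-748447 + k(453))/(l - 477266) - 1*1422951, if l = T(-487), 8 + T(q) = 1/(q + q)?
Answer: -661479212604649/464864877 - 974*√453/464864877 ≈ -1.4230e+6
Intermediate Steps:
T(q) = -8 + 1/(2*q) (T(q) = -8 + 1/(q + q) = -8 + 1/(2*q))
k(x) = √x (k(x) = ((2*x)/((2*x)))*√x = ((2*x)*(1/(2*x)))*√x = 1*√x = √x)
l = -7793/974 (l = -8 + (½)/(-487) = -8 + (½)*(-1/487) = -8 - 1/974 = -7793/974 ≈ -8.0010)
(-748447 + k(453))/(l - 477266) - 1*1422951 = (-748447 + √453)/(-7793/974 - 477266) - 1*1422951 = (-748447 + √453)/(-464864877/974) - 1422951 = (-748447 + √453)*(-974/464864877) - 1422951 = (728987378/464864877 - 974*√453/464864877) - 1422951 = -661479212604649/464864877 - 974*√453/464864877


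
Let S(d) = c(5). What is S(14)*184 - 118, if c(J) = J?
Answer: 802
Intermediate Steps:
S(d) = 5
S(14)*184 - 118 = 5*184 - 118 = 920 - 118 = 802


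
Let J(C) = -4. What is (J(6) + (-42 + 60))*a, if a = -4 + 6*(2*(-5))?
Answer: -896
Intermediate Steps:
a = -64 (a = -4 + 6*(-10) = -4 - 60 = -64)
(J(6) + (-42 + 60))*a = (-4 + (-42 + 60))*(-64) = (-4 + 18)*(-64) = 14*(-64) = -896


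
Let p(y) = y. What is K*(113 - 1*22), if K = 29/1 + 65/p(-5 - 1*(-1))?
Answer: 4641/4 ≈ 1160.3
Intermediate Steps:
K = 51/4 (K = 29/1 + 65/(-5 - 1*(-1)) = 29*1 + 65/(-5 + 1) = 29 + 65/(-4) = 29 + 65*(-¼) = 29 - 65/4 = 51/4 ≈ 12.750)
K*(113 - 1*22) = 51*(113 - 1*22)/4 = 51*(113 - 22)/4 = (51/4)*91 = 4641/4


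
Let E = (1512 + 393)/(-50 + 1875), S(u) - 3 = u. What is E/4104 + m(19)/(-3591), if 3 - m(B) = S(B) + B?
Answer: 113627/10485720 ≈ 0.010836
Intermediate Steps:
S(u) = 3 + u
E = 381/365 (E = 1905/1825 = 1905*(1/1825) = 381/365 ≈ 1.0438)
m(B) = -2*B (m(B) = 3 - ((3 + B) + B) = 3 - (3 + 2*B) = 3 + (-3 - 2*B) = -2*B)
E/4104 + m(19)/(-3591) = (381/365)/4104 - 2*19/(-3591) = (381/365)*(1/4104) - 38*(-1/3591) = 127/499320 + 2/189 = 113627/10485720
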